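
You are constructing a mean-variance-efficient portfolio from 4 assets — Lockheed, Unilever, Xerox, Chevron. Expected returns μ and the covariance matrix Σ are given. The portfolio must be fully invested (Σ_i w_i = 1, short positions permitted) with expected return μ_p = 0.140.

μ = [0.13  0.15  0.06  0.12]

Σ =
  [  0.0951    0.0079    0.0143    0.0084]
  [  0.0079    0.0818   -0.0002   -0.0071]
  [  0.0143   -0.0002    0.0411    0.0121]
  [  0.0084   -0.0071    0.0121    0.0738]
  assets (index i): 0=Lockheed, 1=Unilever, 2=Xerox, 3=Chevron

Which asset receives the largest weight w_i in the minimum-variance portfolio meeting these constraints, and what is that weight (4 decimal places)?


Unilever (0.4480)

x=Σ⁻¹μ = [0.9708  1.8794  0.6639  1.5875]
y=Σ⁻¹𝟙 = [5.6029  12.6841  19.2097  10.9831]
a=μᵀx=0.638445  b=𝟙ᵀx=5.101553  c=𝟙ᵀy=48.479864  D=ac−b²=4.925869
λ₁=(c·0.140−b)/D = (48.479864·0.140−5.101553)/4.925869 = 0.342199
λ₂=(a−b·0.140)/D = (0.638445−5.101553·0.140)/4.925869 = -0.015383
w* = 0.342199·x + -0.015383·y:
  w_0 = 0.342199·0.9708 + -0.015383·5.6029 = 0.2460  (Lockheed)
  w_1 = 0.342199·1.8794 + -0.015383·12.6841 = 0.4480  (Unilever)
  w_2 = 0.342199·0.6639 + -0.015383·19.2097 = -0.0683  (Xerox)
  w_3 = 0.342199·1.5875 + -0.015383·10.9831 = 0.3743  (Chevron)
Σw_i=1.0000  μᵀw=0.1400
σ²=wᵀΣw=λ₁·μ_p+λ₂ = 0.342199·0.140 + -0.015383 = 0.032525 ≈ 0.0325


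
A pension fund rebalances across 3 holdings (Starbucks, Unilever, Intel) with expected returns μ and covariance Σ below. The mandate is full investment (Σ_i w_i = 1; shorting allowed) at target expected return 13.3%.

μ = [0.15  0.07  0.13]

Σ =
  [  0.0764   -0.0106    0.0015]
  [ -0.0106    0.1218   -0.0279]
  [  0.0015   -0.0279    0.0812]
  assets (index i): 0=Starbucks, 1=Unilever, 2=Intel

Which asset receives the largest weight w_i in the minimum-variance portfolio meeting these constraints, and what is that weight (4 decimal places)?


x=Σ⁻¹μ = [2.0924  1.2099  1.9781]
y=Σ⁻¹𝟙 = [14.6063  13.2862  16.6105]
a=μᵀx=0.655698  b=𝟙ᵀx=5.280343  c=𝟙ᵀy=44.503007  D=ac−b²=1.298494
λ₁=(c·0.133−b)/D = (44.503007·0.133−5.280343)/1.298494 = 0.491767
λ₂=(a−b·0.133)/D = (0.655698−5.280343·0.133)/1.298494 = -0.035878
w* = 0.491767·x + -0.035878·y:
  w_0 = 0.491767·2.0924 + -0.035878·14.6063 = 0.5049  (Starbucks)
  w_1 = 0.491767·1.2099 + -0.035878·13.2862 = 0.1183  (Unilever)
  w_2 = 0.491767·1.9781 + -0.035878·16.6105 = 0.3768  (Intel)
Σw_i=1.0000  μᵀw=0.1330
σ²=wᵀΣw=λ₁·μ_p+λ₂ = 0.491767·0.133 + -0.035878 = 0.029527 ≈ 0.0295

Starbucks (0.5049)


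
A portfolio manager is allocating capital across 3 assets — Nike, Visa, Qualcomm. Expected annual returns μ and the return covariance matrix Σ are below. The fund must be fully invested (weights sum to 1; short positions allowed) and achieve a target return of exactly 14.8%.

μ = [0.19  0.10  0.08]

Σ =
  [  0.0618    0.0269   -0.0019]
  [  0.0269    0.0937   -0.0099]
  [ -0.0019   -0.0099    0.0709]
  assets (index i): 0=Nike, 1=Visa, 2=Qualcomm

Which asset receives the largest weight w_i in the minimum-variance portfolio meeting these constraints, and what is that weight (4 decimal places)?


Nike (0.5997)

u=Σ⁻¹μ = [2.9607  0.3500  1.2566]
v=Σ⁻¹𝟙 = [12.9105  8.6199  15.6540]
a=μᵀu=0.698062  b=𝟙ᵀu=4.567297  c=𝟙ᵀv=37.184332  D=ac−b²=5.096779
λ₁=(c·0.148−b)/D = (37.184332·0.148−4.567297)/5.096779 = 0.183642
λ₂=(a−b·0.148)/D = (0.698062−4.567297·0.148)/5.096779 = 0.004337
w* = 0.183642·u + 0.004337·v:
  w_0 = 0.183642·2.9607 + 0.004337·12.9105 = 0.5997  (Nike)
  w_1 = 0.183642·0.3500 + 0.004337·8.6199 = 0.1017  (Visa)
  w_2 = 0.183642·1.2566 + 0.004337·15.6540 = 0.2986  (Qualcomm)
Σw_i=1.0000  μᵀw=0.1480
σ²=wᵀΣw=λ₁·μ_p+λ₂ = 0.183642·0.148 + 0.004337 = 0.031516 ≈ 0.0315


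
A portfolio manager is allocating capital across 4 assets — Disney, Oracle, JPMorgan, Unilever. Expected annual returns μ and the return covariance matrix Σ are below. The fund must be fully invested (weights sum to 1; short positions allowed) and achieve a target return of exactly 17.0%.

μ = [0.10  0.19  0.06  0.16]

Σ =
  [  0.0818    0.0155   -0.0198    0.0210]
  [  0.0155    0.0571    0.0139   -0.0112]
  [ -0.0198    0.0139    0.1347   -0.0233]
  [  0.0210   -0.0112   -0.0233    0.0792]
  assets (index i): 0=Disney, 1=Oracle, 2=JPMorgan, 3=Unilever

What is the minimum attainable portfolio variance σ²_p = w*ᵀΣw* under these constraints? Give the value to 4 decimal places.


0.0246

g=Σ⁻¹μ = [-0.0606  3.7508  0.5199  2.7196]
h=Σ⁻¹𝟙 = [7.4067  16.2692  9.5627  15.7763]
a=μᵀg=1.172936  b=𝟙ᵀg=6.929788  c=𝟙ᵀh=49.014918  D=ac−b²=9.469383
λ₁=(c·0.170−b)/D = (49.014918·0.170−6.929788)/9.469383 = 0.148135
λ₂=(a−b·0.170)/D = (1.172936−6.929788·0.170)/9.469383 = -0.000542
w* = 0.148135·g + -0.000542·h:
  w_0 = 0.148135·-0.0606 + -0.000542·7.4067 = -0.0130  (Disney)
  w_1 = 0.148135·3.7508 + -0.000542·16.2692 = 0.5468  (Oracle)
  w_2 = 0.148135·0.5199 + -0.000542·9.5627 = 0.0718  (JPMorgan)
  w_3 = 0.148135·2.7196 + -0.000542·15.7763 = 0.3943  (Unilever)
Σw_i=1.0000  μᵀw=0.1700
σ²=wᵀΣw=λ₁·μ_p+λ₂ = 0.148135·0.170 + -0.000542 = 0.024641 ≈ 0.0246


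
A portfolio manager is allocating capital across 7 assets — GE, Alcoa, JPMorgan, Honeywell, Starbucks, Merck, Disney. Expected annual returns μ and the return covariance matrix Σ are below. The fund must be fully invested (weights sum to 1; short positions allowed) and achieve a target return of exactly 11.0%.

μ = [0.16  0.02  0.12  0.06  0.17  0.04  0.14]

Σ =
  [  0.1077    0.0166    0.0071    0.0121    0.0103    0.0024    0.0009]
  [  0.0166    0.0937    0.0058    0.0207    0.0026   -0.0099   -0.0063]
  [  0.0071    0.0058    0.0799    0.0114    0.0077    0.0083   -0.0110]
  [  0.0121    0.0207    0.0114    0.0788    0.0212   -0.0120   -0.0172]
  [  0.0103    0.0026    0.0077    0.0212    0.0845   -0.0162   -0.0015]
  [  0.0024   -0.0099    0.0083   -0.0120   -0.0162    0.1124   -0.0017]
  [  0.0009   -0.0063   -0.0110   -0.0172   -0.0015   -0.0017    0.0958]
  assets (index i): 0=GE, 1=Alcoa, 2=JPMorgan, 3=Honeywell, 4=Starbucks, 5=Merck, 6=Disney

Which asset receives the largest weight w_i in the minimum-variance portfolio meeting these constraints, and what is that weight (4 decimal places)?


g=Σ⁻¹μ = [1.1622  -0.0348  1.3534  0.3714  1.7908  0.5516  1.7081]
h=Σ⁻¹𝟙 = [4.7764  8.8291  9.7674  10.4449  9.9516  11.6174  14.3329]
a=μᵀg=0.935582  b=𝟙ᵀg=6.902670  c=𝟙ᵀh=69.719739  D=ac−b²=17.581674
λ₁=(c·0.110−b)/D = (69.719739·0.110−6.902670)/17.581674 = 0.043597
λ₂=(a−b·0.110)/D = (0.935582−6.902670·0.110)/17.581674 = 0.010027
w* = 0.043597·g + 0.010027·h:
  w_0 = 0.043597·1.1622 + 0.010027·4.7764 = 0.0986  (GE)
  w_1 = 0.043597·-0.0348 + 0.010027·8.8291 = 0.0870  (Alcoa)
  w_2 = 0.043597·1.3534 + 0.010027·9.7674 = 0.1569  (JPMorgan)
  w_3 = 0.043597·0.3714 + 0.010027·10.4449 = 0.1209  (Honeywell)
  w_4 = 0.043597·1.7908 + 0.010027·9.9516 = 0.1779  (Starbucks)
  w_5 = 0.043597·0.5516 + 0.010027·11.6174 = 0.1405  (Merck)
  w_6 = 0.043597·1.7081 + 0.010027·14.3329 = 0.2182  (Disney)
Σw_i=1.0000  μᵀw=0.1100
σ²=wᵀΣw=λ₁·μ_p+λ₂ = 0.043597·0.110 + 0.010027 = 0.014822 ≈ 0.0148

Disney (0.2182)


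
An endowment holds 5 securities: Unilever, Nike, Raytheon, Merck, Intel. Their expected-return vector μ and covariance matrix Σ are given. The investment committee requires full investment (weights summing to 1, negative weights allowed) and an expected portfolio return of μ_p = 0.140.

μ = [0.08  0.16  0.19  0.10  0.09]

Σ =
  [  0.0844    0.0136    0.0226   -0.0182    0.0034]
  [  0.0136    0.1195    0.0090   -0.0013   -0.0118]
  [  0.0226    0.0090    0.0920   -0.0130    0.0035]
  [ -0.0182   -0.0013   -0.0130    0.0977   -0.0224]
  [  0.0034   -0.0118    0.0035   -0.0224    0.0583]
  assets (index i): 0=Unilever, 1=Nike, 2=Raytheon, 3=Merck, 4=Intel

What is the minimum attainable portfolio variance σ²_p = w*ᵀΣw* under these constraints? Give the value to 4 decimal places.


u=Σ⁻¹μ = [0.5163  1.3917  1.9867  1.9595  2.4289]
v=Σ⁻¹𝟙 = [11.1315  9.1285  9.0256  19.4259  25.2731]
a=μᵀu=1.056000  b=𝟙ᵀu=8.283104  c=𝟙ᵀv=73.984523  D=ac−b²=9.517873
λ₁=(c·0.140−b)/D = (73.984523·0.140−8.283104)/9.517873 = 0.217982
λ₂=(a−b·0.140)/D = (1.056000−8.283104·0.140)/9.517873 = -0.010888
w* = 0.217982·u + -0.010888·v:
  w_0 = 0.217982·0.5163 + -0.010888·11.1315 = -0.0087  (Unilever)
  w_1 = 0.217982·1.3917 + -0.010888·9.1285 = 0.2040  (Nike)
  w_2 = 0.217982·1.9867 + -0.010888·9.0256 = 0.3348  (Raytheon)
  w_3 = 0.217982·1.9595 + -0.010888·19.4259 = 0.2156  (Merck)
  w_4 = 0.217982·2.4289 + -0.010888·25.2731 = 0.2543  (Intel)
Σw_i=1.0000  μᵀw=0.1400
σ²=wᵀΣw=λ₁·μ_p+λ₂ = 0.217982·0.140 + -0.010888 = 0.019629 ≈ 0.0196

0.0196


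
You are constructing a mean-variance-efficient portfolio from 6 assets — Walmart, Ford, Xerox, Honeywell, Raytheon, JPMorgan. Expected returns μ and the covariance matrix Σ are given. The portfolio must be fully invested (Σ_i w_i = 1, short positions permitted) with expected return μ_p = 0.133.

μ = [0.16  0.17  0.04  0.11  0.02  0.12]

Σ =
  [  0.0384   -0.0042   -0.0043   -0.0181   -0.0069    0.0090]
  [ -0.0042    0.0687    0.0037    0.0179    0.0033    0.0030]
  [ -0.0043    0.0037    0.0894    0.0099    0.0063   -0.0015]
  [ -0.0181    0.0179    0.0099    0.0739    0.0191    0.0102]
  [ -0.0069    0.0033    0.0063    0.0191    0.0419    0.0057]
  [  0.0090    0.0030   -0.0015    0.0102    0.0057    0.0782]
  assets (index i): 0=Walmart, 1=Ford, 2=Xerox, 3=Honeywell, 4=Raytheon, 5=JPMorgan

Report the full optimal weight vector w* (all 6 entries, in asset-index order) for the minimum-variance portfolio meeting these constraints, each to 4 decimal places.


0.4589  0.1781  0.0575  0.1733  0.0793  0.0529

u=Σ⁻¹μ = [5.3279  2.2014  0.3824  2.1091  0.0858  0.5629]
v=Σ⁻¹𝟙 = [36.7718  11.8681  9.7038  12.1504  21.2887  5.1499]
a=μᵀu=1.543266  b=𝟙ᵀu=10.669550  c=𝟙ᵀv=96.932956  D=ac−b²=35.753999
λ₁=(c·0.133−b)/D = (96.932956·0.133−10.669550)/35.753999 = 0.062162
λ₂=(a−b·0.133)/D = (1.543266−10.669550·0.133)/35.753999 = 0.003474
w* = 0.062162·u + 0.003474·v:
  w_0 = 0.062162·5.3279 + 0.003474·36.7718 = 0.4589  (Walmart)
  w_1 = 0.062162·2.2014 + 0.003474·11.8681 = 0.1781  (Ford)
  w_2 = 0.062162·0.3824 + 0.003474·9.7038 = 0.0575  (Xerox)
  w_3 = 0.062162·2.1091 + 0.003474·12.1504 = 0.1733  (Honeywell)
  w_4 = 0.062162·0.0858 + 0.003474·21.2887 = 0.0793  (Raytheon)
  w_5 = 0.062162·0.5629 + 0.003474·5.1499 = 0.0529  (JPMorgan)
Σw_i=1.0000  μᵀw=0.1330
σ²=wᵀΣw=λ₁·μ_p+λ₂ = 0.062162·0.133 + 0.003474 = 0.011742 ≈ 0.0117


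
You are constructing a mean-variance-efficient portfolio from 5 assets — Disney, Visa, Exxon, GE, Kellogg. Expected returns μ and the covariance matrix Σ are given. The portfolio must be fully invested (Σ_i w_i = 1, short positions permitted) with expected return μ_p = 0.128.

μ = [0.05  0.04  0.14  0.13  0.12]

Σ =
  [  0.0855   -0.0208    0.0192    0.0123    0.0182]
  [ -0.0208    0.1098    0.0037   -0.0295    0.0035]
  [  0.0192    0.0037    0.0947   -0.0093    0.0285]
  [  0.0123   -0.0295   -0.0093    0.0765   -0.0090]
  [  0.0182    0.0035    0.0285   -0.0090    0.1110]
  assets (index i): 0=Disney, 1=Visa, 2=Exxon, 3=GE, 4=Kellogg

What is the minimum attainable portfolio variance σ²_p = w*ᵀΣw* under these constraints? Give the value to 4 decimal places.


u=Σ⁻¹μ = [-0.0351  0.9081  1.4127  2.3310  0.8845]
v=Σ⁻¹𝟙 = [9.5580  15.6262  7.9586  19.2896  6.4697]
a=μᵀu=0.641514  b=𝟙ᵀu=5.501157  c=𝟙ᵀv=58.902074  D=ac−b²=7.523782
λ₁=(c·0.128−b)/D = (58.902074·0.128−5.501157)/7.523782 = 0.270915
λ₂=(a−b·0.128)/D = (0.641514−5.501157·0.128)/7.523782 = -0.008325
w* = 0.270915·u + -0.008325·v:
  w_0 = 0.270915·-0.0351 + -0.008325·9.5580 = -0.0891  (Disney)
  w_1 = 0.270915·0.9081 + -0.008325·15.6262 = 0.1159  (Visa)
  w_2 = 0.270915·1.4127 + -0.008325·7.9586 = 0.3165  (Exxon)
  w_3 = 0.270915·2.3310 + -0.008325·19.2896 = 0.4709  (GE)
  w_4 = 0.270915·0.8845 + -0.008325·6.4697 = 0.1858  (Kellogg)
Σw_i=1.0000  μᵀw=0.1280
σ²=wᵀΣw=λ₁·μ_p+λ₂ = 0.270915·0.128 + -0.008325 = 0.026352 ≈ 0.0264

0.0264


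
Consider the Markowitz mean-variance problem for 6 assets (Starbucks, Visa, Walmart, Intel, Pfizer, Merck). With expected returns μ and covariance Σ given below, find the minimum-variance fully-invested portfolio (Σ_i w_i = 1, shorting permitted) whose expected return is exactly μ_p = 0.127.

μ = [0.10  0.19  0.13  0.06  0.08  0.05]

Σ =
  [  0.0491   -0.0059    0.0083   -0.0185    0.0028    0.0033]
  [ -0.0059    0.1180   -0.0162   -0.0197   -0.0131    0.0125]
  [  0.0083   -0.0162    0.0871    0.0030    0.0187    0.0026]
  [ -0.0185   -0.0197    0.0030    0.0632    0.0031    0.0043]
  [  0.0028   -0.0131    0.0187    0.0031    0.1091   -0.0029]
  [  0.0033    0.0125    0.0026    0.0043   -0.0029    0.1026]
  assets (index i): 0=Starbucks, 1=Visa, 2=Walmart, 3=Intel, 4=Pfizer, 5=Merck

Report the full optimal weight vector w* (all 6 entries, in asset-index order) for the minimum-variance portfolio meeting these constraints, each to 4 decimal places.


0.2884  0.3120  0.1920  0.2140  0.0467  -0.0531

u=Σ⁻¹μ = [2.9912  2.4467  1.4421  2.4902  0.6316  -0.0300]
v=Σ⁻¹𝟙 = [30.8559  16.3249  8.6641  28.7520  8.1803  5.5719]
a=μᵀu=1.149910  b=𝟙ᵀu=9.971783  c=𝟙ᵀv=98.348998  D=ac−b²=13.656068
λ₁=(c·0.127−b)/D = (98.348998·0.127−9.971783)/13.656068 = 0.184426
λ₂=(a−b·0.127)/D = (1.149910−9.971783·0.127)/13.656068 = -0.008531
w* = 0.184426·u + -0.008531·v:
  w_0 = 0.184426·2.9912 + -0.008531·30.8559 = 0.2884  (Starbucks)
  w_1 = 0.184426·2.4467 + -0.008531·16.3249 = 0.3120  (Visa)
  w_2 = 0.184426·1.4421 + -0.008531·8.6641 = 0.1920  (Walmart)
  w_3 = 0.184426·2.4902 + -0.008531·28.7520 = 0.2140  (Intel)
  w_4 = 0.184426·0.6316 + -0.008531·8.1803 = 0.0467  (Pfizer)
  w_5 = 0.184426·-0.0300 + -0.008531·5.5719 = -0.0531  (Merck)
Σw_i=1.0000  μᵀw=0.1270
σ²=wᵀΣw=λ₁·μ_p+λ₂ = 0.184426·0.127 + -0.008531 = 0.014891 ≈ 0.0149


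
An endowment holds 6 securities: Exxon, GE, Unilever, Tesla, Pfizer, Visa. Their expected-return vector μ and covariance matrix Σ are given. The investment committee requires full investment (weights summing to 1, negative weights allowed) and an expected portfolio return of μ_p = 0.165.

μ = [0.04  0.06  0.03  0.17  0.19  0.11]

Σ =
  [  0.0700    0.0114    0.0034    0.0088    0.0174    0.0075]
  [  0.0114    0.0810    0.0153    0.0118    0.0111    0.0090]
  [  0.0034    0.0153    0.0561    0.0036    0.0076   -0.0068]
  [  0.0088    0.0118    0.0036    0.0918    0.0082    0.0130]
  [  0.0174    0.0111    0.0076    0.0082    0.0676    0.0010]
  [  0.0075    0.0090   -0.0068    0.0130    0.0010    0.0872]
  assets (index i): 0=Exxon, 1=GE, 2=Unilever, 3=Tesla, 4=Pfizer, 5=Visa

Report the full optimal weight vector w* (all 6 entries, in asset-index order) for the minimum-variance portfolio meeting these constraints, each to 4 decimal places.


u=Σ⁻¹μ = [-0.4165  0.0569  0.2128  1.4865  2.6887  1.0556]
v=Σ⁻¹𝟙 = [8.5430  4.8446  15.5896  6.5596  9.0968  10.3665]
a=μᵀu=0.872796  b=𝟙ᵀu=5.083924  c=𝟙ᵀv=55.000090  D=ac−b²=22.157583
λ₁=(c·0.165−b)/D = (55.000090·0.165−5.083924)/22.157583 = 0.180123
λ₂=(a−b·0.165)/D = (0.872796−5.083924·0.165)/22.157583 = 0.001532
w* = 0.180123·u + 0.001532·v:
  w_0 = 0.180123·-0.4165 + 0.001532·8.5430 = -0.0619  (Exxon)
  w_1 = 0.180123·0.0569 + 0.001532·4.8446 = 0.0177  (GE)
  w_2 = 0.180123·0.2128 + 0.001532·15.5896 = 0.0622  (Unilever)
  w_3 = 0.180123·1.4865 + 0.001532·6.5596 = 0.2778  (Tesla)
  w_4 = 0.180123·2.6887 + 0.001532·9.0968 = 0.4982  (Pfizer)
  w_5 = 0.180123·1.0556 + 0.001532·10.3665 = 0.2060  (Visa)
Σw_i=1.0000  μᵀw=0.1650
σ²=wᵀΣw=λ₁·μ_p+λ₂ = 0.180123·0.165 + 0.001532 = 0.031252 ≈ 0.0313

-0.0619  0.0177  0.0622  0.2778  0.4982  0.2060


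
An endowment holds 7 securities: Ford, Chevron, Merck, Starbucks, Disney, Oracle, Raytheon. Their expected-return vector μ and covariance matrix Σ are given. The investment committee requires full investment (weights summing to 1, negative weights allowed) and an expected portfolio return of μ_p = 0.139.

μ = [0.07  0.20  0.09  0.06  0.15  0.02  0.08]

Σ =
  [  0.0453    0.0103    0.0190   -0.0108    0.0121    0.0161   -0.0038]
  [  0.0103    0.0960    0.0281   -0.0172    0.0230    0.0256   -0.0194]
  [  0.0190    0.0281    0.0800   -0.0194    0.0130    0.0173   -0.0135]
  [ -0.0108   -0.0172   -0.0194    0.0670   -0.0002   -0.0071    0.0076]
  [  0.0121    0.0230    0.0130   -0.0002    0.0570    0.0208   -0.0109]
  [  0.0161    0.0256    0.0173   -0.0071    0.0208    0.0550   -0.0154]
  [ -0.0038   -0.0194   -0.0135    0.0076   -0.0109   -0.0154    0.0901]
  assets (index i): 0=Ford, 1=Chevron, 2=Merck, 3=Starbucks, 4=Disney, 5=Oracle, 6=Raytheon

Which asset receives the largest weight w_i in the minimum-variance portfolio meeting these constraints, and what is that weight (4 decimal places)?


Chevron (0.2814)

p=Σ⁻¹μ = [1.1978  2.1924  0.6385  1.5333  2.1404  -1.4303  1.3913]
q=Σ⁻¹𝟙 = [16.7002  8.1341  10.1442  21.9923  7.6126  10.7501  15.9778]
a=μᵀp=1.075548  b=𝟙ᵀp=7.663484  c=𝟙ᵀq=91.311451  D=ac−b²=39.480906
λ₁=(c·0.139−b)/D = (91.311451·0.139−7.663484)/39.480906 = 0.127373
λ₂=(a−b·0.139)/D = (1.075548−7.663484·0.139)/39.480906 = 0.000261
w* = 0.127373·p + 0.000261·q:
  w_0 = 0.127373·1.1978 + 0.000261·16.7002 = 0.1569  (Ford)
  w_1 = 0.127373·2.1924 + 0.000261·8.1341 = 0.2814  (Chevron)
  w_2 = 0.127373·0.6385 + 0.000261·10.1442 = 0.0840  (Merck)
  w_3 = 0.127373·1.5333 + 0.000261·21.9923 = 0.2011  (Starbucks)
  w_4 = 0.127373·2.1404 + 0.000261·7.6126 = 0.2746  (Disney)
  w_5 = 0.127373·-1.4303 + 0.000261·10.7501 = -0.1794  (Oracle)
  w_6 = 0.127373·1.3913 + 0.000261·15.9778 = 0.1814  (Raytheon)
Σw_i=1.0000  μᵀw=0.1390
σ²=wᵀΣw=λ₁·μ_p+λ₂ = 0.127373·0.139 + 0.000261 = 0.017966 ≈ 0.0180


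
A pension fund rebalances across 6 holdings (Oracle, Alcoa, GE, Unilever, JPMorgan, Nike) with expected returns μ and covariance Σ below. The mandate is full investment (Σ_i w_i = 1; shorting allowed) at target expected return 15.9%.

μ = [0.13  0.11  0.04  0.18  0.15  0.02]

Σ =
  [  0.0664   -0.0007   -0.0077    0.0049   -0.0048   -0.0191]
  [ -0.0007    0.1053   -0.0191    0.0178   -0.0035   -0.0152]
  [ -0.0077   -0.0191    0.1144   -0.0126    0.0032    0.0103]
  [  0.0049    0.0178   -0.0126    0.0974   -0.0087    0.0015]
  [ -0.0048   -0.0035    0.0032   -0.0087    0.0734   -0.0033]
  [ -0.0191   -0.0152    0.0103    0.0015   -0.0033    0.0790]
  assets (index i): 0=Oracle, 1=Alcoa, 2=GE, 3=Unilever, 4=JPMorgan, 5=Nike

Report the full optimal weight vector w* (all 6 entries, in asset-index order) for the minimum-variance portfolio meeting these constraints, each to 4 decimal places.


0.2626  0.0723  0.0079  0.3370  0.3810  -0.0608

g=Σ⁻¹μ = [2.3931  1.1153  0.7367  1.8253  2.4833  1.0194]
h=Σ⁻¹𝟙 = [22.7806  13.5567  11.2971  9.3415  17.2671  19.8453]
a=μᵀg=1.184685  b=𝟙ᵀg=9.573049  c=𝟙ᵀh=94.088385  D=ac−b²=19.821825
λ₁=(c·0.159−b)/D = (94.088385·0.159−9.573049)/19.821825 = 0.271771
λ₂=(a−b·0.159)/D = (1.184685−9.573049·0.159)/19.821825 = -0.017023
w* = 0.271771·g + -0.017023·h:
  w_0 = 0.271771·2.3931 + -0.017023·22.7806 = 0.2626  (Oracle)
  w_1 = 0.271771·1.1153 + -0.017023·13.5567 = 0.0723  (Alcoa)
  w_2 = 0.271771·0.7367 + -0.017023·11.2971 = 0.0079  (GE)
  w_3 = 0.271771·1.8253 + -0.017023·9.3415 = 0.3370  (Unilever)
  w_4 = 0.271771·2.4833 + -0.017023·17.2671 = 0.3810  (JPMorgan)
  w_5 = 0.271771·1.0194 + -0.017023·19.8453 = -0.0608  (Nike)
Σw_i=1.0000  μᵀw=0.1590
σ²=wᵀΣw=λ₁·μ_p+λ₂ = 0.271771·0.159 + -0.017023 = 0.026188 ≈ 0.0262


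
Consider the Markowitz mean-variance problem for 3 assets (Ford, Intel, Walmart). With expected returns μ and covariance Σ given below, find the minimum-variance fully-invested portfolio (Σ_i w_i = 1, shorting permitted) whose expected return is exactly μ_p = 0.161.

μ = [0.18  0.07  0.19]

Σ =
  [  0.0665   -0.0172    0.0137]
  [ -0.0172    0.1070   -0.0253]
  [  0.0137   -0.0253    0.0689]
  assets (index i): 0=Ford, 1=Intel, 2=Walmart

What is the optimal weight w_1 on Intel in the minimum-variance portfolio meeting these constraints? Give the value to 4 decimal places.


0.2109

u=Σ⁻¹μ = [2.5639  1.7498  2.8903]
v=Σ⁻¹𝟙 = [15.6029  15.9357  17.2629]
a=μᵀu=1.133145  b=𝟙ᵀu=7.203972  c=𝟙ᵀv=48.801507  D=ac−b²=3.401963
λ₁=(c·0.161−b)/D = (48.801507·0.161−7.203972)/3.401963 = 0.191969
λ₂=(a−b·0.161)/D = (1.133145−7.203972·0.161)/3.401963 = -0.007847
w* = 0.191969·u + -0.007847·v:
  w_0 = 0.191969·2.5639 + -0.007847·15.6029 = 0.3698  (Ford)
  w_1 = 0.191969·1.7498 + -0.007847·15.9357 = 0.2109  (Intel)
  w_2 = 0.191969·2.8903 + -0.007847·17.2629 = 0.4194  (Walmart)
Σw_i=1.0000  μᵀw=0.1610
σ²=wᵀΣw=λ₁·μ_p+λ₂ = 0.191969·0.161 + -0.007847 = 0.023060 ≈ 0.0231


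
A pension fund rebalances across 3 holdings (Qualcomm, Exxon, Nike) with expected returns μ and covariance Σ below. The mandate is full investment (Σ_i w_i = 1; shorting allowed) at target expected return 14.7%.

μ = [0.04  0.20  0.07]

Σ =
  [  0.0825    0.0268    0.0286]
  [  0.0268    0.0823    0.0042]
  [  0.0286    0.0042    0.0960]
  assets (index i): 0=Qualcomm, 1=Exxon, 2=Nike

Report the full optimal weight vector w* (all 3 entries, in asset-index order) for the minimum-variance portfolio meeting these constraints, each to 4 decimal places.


0.0701  0.6085  0.3214

p=Σ⁻¹μ = [-0.6380  2.5968  0.8056]
q=Σ⁻¹𝟙 = [6.1269  9.7388  8.1653]
a=μᵀp=0.550229  b=𝟙ᵀp=2.764408  c=𝟙ᵀq=24.031027  D=ac−b²=5.580620
λ₁=(c·0.147−b)/D = (24.031027·0.147−2.764408)/5.580620 = 0.137647
λ₂=(a−b·0.147)/D = (0.550229−2.764408·0.147)/5.580620 = 0.025779
w* = 0.137647·p + 0.025779·q:
  w_0 = 0.137647·-0.6380 + 0.025779·6.1269 = 0.0701  (Qualcomm)
  w_1 = 0.137647·2.5968 + 0.025779·9.7388 = 0.6085  (Exxon)
  w_2 = 0.137647·0.8056 + 0.025779·8.1653 = 0.3214  (Nike)
Σw_i=1.0000  μᵀw=0.1470
σ²=wᵀΣw=λ₁·μ_p+λ₂ = 0.137647·0.147 + 0.025779 = 0.046013 ≈ 0.0460


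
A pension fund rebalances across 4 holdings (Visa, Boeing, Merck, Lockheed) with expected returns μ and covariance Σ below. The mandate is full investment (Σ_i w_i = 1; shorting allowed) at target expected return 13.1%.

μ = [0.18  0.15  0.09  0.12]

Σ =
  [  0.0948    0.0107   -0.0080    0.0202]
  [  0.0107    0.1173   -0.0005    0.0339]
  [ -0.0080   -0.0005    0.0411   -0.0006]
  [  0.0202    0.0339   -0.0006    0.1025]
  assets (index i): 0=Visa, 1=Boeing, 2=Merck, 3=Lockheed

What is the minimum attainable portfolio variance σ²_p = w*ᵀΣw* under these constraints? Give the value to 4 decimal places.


0.0220

x=Σ⁻¹μ = [1.9022  0.9751  2.5790  0.4885]
y=Σ⁻¹𝟙 = [10.8858  5.9718  26.6070  5.7915]
a=μᵀx=0.779393  b=𝟙ᵀx=5.944815  c=𝟙ᵀy=49.256037  D=ac−b²=3.048998
λ₁=(c·0.131−b)/D = (49.256037·0.131−5.944815)/3.048998 = 0.166522
λ₂=(a−b·0.131)/D = (0.779393−5.944815·0.131)/3.048998 = 0.000204
w* = 0.166522·x + 0.000204·y:
  w_0 = 0.166522·1.9022 + 0.000204·10.8858 = 0.3190  (Visa)
  w_1 = 0.166522·0.9751 + 0.000204·5.9718 = 0.1636  (Boeing)
  w_2 = 0.166522·2.5790 + 0.000204·26.6070 = 0.4349  (Merck)
  w_3 = 0.166522·0.4885 + 0.000204·5.7915 = 0.0825  (Lockheed)
Σw_i=1.0000  μᵀw=0.1310
σ²=wᵀΣw=λ₁·μ_p+λ₂ = 0.166522·0.131 + 0.000204 = 0.022019 ≈ 0.0220


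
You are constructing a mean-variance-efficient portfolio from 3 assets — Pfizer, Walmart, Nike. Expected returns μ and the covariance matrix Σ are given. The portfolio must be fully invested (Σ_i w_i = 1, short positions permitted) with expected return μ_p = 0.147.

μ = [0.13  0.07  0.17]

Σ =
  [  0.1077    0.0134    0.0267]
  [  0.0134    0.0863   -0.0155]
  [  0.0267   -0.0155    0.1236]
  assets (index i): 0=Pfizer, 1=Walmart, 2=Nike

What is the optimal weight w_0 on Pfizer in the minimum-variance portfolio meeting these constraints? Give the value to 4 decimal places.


p=Σ⁻¹μ = [0.7621  0.9312  1.3276]
q=Σ⁻¹𝟙 = [5.6846  12.2125  8.3941]
a=μᵀp=0.389942  b=𝟙ᵀp=3.020871  c=𝟙ᵀq=26.291180  D=ac−b²=1.126367
λ₁=(c·0.147−b)/D = (26.291180·0.147−3.020871)/1.126367 = 0.749252
λ₂=(a−b·0.147)/D = (0.389942−3.020871·0.147)/1.126367 = -0.048054
w* = 0.749252·p + -0.048054·q:
  w_0 = 0.749252·0.7621 + -0.048054·5.6846 = 0.2978  (Pfizer)
  w_1 = 0.749252·0.9312 + -0.048054·12.2125 = 0.1109  (Walmart)
  w_2 = 0.749252·1.3276 + -0.048054·8.3941 = 0.5913  (Nike)
Σw_i=1.0000  μᵀw=0.1470
σ²=wᵀΣw=λ₁·μ_p+λ₂ = 0.749252·0.147 + -0.048054 = 0.062086 ≈ 0.0621

0.2978


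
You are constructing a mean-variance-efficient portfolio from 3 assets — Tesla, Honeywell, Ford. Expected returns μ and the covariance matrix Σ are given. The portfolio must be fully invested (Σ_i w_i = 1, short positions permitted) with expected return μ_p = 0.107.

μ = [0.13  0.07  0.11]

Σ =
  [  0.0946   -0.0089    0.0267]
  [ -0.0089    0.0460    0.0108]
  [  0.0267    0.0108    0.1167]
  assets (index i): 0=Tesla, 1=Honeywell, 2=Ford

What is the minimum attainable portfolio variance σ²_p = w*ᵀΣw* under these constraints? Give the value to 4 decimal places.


0.0351

x=Σ⁻¹μ = [1.4010  1.6833  0.4663]
y=Σ⁻¹𝟙 = [11.6857  23.1182  3.7559]
a=μᵀx=0.351249  b=𝟙ᵀx=3.550571  c=𝟙ᵀy=38.559874  D=ac−b²=0.937575
λ₁=(c·0.107−b)/D = (38.559874·0.107−3.550571)/0.937575 = 0.613642
λ₂=(a−b·0.107)/D = (0.351249−3.550571·0.107)/0.937575 = -0.030570
w* = 0.613642·x + -0.030570·y:
  w_0 = 0.613642·1.4010 + -0.030570·11.6857 = 0.5025  (Tesla)
  w_1 = 0.613642·1.6833 + -0.030570·23.1182 = 0.3262  (Honeywell)
  w_2 = 0.613642·0.4663 + -0.030570·3.7559 = 0.1713  (Ford)
Σw_i=1.0000  μᵀw=0.1070
σ²=wᵀΣw=λ₁·μ_p+λ₂ = 0.613642·0.107 + -0.030570 = 0.035090 ≈ 0.0351


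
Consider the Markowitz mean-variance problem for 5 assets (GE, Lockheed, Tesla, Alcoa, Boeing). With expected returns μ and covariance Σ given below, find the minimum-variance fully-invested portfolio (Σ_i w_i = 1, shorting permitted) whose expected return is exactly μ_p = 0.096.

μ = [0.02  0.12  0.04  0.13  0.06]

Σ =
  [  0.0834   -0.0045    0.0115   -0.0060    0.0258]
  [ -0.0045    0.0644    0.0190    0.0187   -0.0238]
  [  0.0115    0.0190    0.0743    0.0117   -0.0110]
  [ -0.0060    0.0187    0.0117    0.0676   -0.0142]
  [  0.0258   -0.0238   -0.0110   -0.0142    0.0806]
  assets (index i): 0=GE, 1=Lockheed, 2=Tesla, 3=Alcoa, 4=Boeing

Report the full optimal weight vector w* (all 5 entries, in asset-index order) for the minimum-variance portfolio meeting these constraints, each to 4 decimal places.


g=Σ⁻¹μ = [-0.0407  1.9640  0.0149  1.7185  1.6422]
h=Σ⁻¹𝟙 = [6.8497  16.4238  8.8700  13.2307  18.6056]
a=μᵀg=0.557403  b=𝟙ᵀg=5.298972  c=𝟙ᵀh=63.979715  D=ac−b²=7.583395
λ₁=(c·0.096−b)/D = (63.979715·0.096−5.298972)/7.583395 = 0.111175
λ₂=(a−b·0.096)/D = (0.557403−5.298972·0.096)/7.583395 = 0.006422
w* = 0.111175·g + 0.006422·h:
  w_0 = 0.111175·-0.0407 + 0.006422·6.8497 = 0.0395  (GE)
  w_1 = 0.111175·1.9640 + 0.006422·16.4238 = 0.3238  (Lockheed)
  w_2 = 0.111175·0.0149 + 0.006422·8.8700 = 0.0586  (Tesla)
  w_3 = 0.111175·1.7185 + 0.006422·13.2307 = 0.2760  (Alcoa)
  w_4 = 0.111175·1.6422 + 0.006422·18.6056 = 0.3021  (Boeing)
Σw_i=1.0000  μᵀw=0.0960
σ²=wᵀΣw=λ₁·μ_p+λ₂ = 0.111175·0.096 + 0.006422 = 0.017095 ≈ 0.0171

0.0395  0.3238  0.0586  0.2760  0.3021


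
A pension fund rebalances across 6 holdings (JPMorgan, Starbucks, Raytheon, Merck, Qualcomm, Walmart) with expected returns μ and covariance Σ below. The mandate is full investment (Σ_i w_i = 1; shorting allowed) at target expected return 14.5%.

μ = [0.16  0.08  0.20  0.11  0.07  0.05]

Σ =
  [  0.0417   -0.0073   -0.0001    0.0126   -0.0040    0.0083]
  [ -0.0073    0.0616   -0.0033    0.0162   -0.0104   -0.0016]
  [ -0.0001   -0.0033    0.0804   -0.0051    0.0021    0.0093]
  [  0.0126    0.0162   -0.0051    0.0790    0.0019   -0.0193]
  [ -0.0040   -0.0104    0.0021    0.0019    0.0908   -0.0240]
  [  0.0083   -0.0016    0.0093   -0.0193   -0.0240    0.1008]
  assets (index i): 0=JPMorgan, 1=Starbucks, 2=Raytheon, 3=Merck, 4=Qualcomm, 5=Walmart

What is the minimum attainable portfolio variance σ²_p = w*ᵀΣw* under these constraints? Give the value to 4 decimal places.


0.0143

u=Σ⁻¹μ = [4.0664  1.9813  2.5374  0.5583  1.1994  0.3510]
v=Σ⁻¹𝟙 = [24.3937  20.9467  11.8940  7.9529  17.4343  12.8209]
a=μᵀu=1.479528  b=𝟙ᵀu=10.693794  c=𝟙ᵀv=95.442520  D=ac−b²=26.852628
λ₁=(c·0.145−b)/D = (95.442520·0.145−10.693794)/26.852628 = 0.117135
λ₂=(a−b·0.145)/D = (1.479528−10.693794·0.145)/26.852628 = -0.002647
w* = 0.117135·u + -0.002647·v:
  w_0 = 0.117135·4.0664 + -0.002647·24.3937 = 0.4117  (JPMorgan)
  w_1 = 0.117135·1.9813 + -0.002647·20.9467 = 0.1766  (Starbucks)
  w_2 = 0.117135·2.5374 + -0.002647·11.8940 = 0.2657  (Raytheon)
  w_3 = 0.117135·0.5583 + -0.002647·7.9529 = 0.0443  (Merck)
  w_4 = 0.117135·1.1994 + -0.002647·17.4343 = 0.0943  (Qualcomm)
  w_5 = 0.117135·0.3510 + -0.002647·12.8209 = 0.0072  (Walmart)
Σw_i=1.0000  μᵀw=0.1450
σ²=wᵀΣw=λ₁·μ_p+λ₂ = 0.117135·0.145 + -0.002647 = 0.014338 ≈ 0.0143


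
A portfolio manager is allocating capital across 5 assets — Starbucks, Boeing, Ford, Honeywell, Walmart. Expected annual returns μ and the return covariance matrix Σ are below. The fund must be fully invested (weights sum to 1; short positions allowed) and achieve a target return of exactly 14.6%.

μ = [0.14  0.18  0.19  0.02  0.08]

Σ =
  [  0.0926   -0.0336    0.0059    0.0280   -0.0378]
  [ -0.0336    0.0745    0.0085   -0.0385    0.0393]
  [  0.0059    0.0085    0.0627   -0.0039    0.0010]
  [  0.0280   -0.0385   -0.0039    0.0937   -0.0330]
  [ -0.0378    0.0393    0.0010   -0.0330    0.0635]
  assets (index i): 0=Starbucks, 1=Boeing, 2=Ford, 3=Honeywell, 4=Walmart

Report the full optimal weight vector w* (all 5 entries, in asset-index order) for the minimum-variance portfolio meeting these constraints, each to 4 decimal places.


g=Σ⁻¹μ = [2.7692  3.2876  2.3853  1.3838  1.5551]
h=Σ⁻¹𝟙 = [21.5809  18.0754  12.3962  22.3121  28.8078]
a=μᵀg=1.584758  b=𝟙ᵀg=11.381050  c=𝟙ᵀh=103.172448  D=ac−b²=33.975082
λ₁=(c·0.146−b)/D = (103.172448·0.146−11.381050)/33.975082 = 0.108377
λ₂=(a−b·0.146)/D = (1.584758−11.381050·0.146)/33.975082 = -0.002263
w* = 0.108377·g + -0.002263·h:
  w_0 = 0.108377·2.7692 + -0.002263·21.5809 = 0.2513  (Starbucks)
  w_1 = 0.108377·3.2876 + -0.002263·18.0754 = 0.3154  (Boeing)
  w_2 = 0.108377·2.3853 + -0.002263·12.3962 = 0.2305  (Ford)
  w_3 = 0.108377·1.3838 + -0.002263·22.3121 = 0.0995  (Honeywell)
  w_4 = 0.108377·1.5551 + -0.002263·28.8078 = 0.1034  (Walmart)
Σw_i=1.0000  μᵀw=0.1460
σ²=wᵀΣw=λ₁·μ_p+λ₂ = 0.108377·0.146 + -0.002263 = 0.013560 ≈ 0.0136

0.2513  0.3154  0.2305  0.0995  0.1034


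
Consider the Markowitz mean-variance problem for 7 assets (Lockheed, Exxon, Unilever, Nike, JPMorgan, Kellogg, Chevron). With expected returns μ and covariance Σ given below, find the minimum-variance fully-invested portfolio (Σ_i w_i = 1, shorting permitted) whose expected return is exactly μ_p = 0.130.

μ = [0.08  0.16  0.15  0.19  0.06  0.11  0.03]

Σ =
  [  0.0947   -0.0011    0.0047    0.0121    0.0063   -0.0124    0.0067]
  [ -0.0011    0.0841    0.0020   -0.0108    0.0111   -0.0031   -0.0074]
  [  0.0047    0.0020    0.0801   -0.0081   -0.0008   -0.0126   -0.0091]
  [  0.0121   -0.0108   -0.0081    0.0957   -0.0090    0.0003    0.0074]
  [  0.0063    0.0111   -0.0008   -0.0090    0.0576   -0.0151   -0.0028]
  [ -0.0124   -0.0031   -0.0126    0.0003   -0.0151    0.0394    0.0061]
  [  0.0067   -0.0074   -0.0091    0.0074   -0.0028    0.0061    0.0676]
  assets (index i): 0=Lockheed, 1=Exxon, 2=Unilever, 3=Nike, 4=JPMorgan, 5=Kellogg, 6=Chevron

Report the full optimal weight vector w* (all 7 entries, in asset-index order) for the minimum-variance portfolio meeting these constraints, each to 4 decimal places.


0.0503  0.1415  0.1871  0.1738  0.1316  0.3110  0.0046

x=Σ⁻¹μ = [0.8759  2.0800  2.8660  2.5258  2.2951  4.9552  0.3419]
y=Σ⁻¹𝟙 = [10.9446  12.3550  21.9497  13.8413  28.8857  45.6801  13.5747]
a=μᵀx=2.005701  b=𝟙ᵀx=15.939866  c=𝟙ᵀy=147.231092  D=ac−b²=41.222169
λ₁=(c·0.130−b)/D = (147.231092·0.130−15.939866)/41.222169 = 0.077632
λ₂=(a−b·0.130)/D = (2.005701−15.939866·0.130)/41.222169 = -0.001613
w* = 0.077632·x + -0.001613·y:
  w_0 = 0.077632·0.8759 + -0.001613·10.9446 = 0.0503  (Lockheed)
  w_1 = 0.077632·2.0800 + -0.001613·12.3550 = 0.1415  (Exxon)
  w_2 = 0.077632·2.8660 + -0.001613·21.9497 = 0.1871  (Unilever)
  w_3 = 0.077632·2.5258 + -0.001613·13.8413 = 0.1738  (Nike)
  w_4 = 0.077632·2.2951 + -0.001613·28.8857 = 0.1316  (JPMorgan)
  w_5 = 0.077632·4.9552 + -0.001613·45.6801 = 0.3110  (Kellogg)
  w_6 = 0.077632·0.3419 + -0.001613·13.5747 = 0.0046  (Chevron)
Σw_i=1.0000  μᵀw=0.1300
σ²=wᵀΣw=λ₁·μ_p+λ₂ = 0.077632·0.130 + -0.001613 = 0.008479 ≈ 0.0085


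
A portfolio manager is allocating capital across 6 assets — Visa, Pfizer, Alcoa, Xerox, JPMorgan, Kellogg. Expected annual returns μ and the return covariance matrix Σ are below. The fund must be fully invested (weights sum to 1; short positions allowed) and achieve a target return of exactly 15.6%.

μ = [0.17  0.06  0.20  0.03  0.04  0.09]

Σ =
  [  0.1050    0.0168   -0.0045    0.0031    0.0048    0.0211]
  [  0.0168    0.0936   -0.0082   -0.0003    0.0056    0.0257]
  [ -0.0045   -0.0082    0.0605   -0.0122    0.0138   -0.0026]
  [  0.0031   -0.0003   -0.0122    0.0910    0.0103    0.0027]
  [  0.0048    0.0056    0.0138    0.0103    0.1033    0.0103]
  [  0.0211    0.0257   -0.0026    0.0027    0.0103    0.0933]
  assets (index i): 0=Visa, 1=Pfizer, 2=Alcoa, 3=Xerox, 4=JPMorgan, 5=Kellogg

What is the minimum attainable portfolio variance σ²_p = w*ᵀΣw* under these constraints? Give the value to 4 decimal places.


0.0219

p=Σ⁻¹μ = [1.5680  0.5547  3.7665  0.8063  -0.3569  0.5782]
q=Σ⁻¹𝟙 = [7.0728  9.2417  20.1942  12.8184  4.2472  6.2958]
a=μᵀp=1.115092  b=𝟙ᵀp=6.916797  c=𝟙ᵀq=59.870235  D=ac−b²=18.918714
λ₁=(c·0.156−b)/D = (59.870235·0.156−6.916797)/18.918714 = 0.128072
λ₂=(a−b·0.156)/D = (1.115092−6.916797·0.156)/18.918714 = 0.001907
w* = 0.128072·p + 0.001907·q:
  w_0 = 0.128072·1.5680 + 0.001907·7.0728 = 0.2143  (Visa)
  w_1 = 0.128072·0.5547 + 0.001907·9.2417 = 0.0887  (Pfizer)
  w_2 = 0.128072·3.7665 + 0.001907·20.1942 = 0.5209  (Alcoa)
  w_3 = 0.128072·0.8063 + 0.001907·12.8184 = 0.1277  (Xerox)
  w_4 = 0.128072·-0.3569 + 0.001907·4.2472 = -0.0376  (JPMorgan)
  w_5 = 0.128072·0.5782 + 0.001907·6.2958 = 0.0861  (Kellogg)
Σw_i=1.0000  μᵀw=0.1560
σ²=wᵀΣw=λ₁·μ_p+λ₂ = 0.128072·0.156 + 0.001907 = 0.021886 ≈ 0.0219


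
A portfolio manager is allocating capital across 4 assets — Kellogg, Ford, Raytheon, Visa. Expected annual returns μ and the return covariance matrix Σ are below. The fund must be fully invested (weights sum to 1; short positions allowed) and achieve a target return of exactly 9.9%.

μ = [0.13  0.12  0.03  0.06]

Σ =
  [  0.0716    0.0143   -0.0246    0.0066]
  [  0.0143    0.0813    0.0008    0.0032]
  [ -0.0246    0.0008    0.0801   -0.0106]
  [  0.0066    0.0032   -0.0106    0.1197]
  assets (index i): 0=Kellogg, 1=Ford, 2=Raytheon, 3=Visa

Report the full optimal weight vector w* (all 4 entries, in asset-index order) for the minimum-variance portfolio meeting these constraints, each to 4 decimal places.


0.4306  0.2556  0.2161  0.0977

p=Σ⁻¹μ = [1.8967  1.1145  1.0063  0.4560]
q=Σ⁻¹𝟙 = [17.9955  8.5997  19.0928  8.8228]
a=μᵀp=0.437868  b=𝟙ᵀp=4.473531  c=𝟙ᵀq=54.510800  D=ac−b²=3.856080
λ₁=(c·0.099−b)/D = (54.510800·0.099−4.473531)/3.856080 = 0.239372
λ₂=(a−b·0.099)/D = (0.437868−4.473531·0.099)/3.856080 = -0.001300
w* = 0.239372·p + -0.001300·q:
  w_0 = 0.239372·1.8967 + -0.001300·17.9955 = 0.4306  (Kellogg)
  w_1 = 0.239372·1.1145 + -0.001300·8.5997 = 0.2556  (Ford)
  w_2 = 0.239372·1.0063 + -0.001300·19.0928 = 0.2161  (Raytheon)
  w_3 = 0.239372·0.4560 + -0.001300·8.8228 = 0.0977  (Visa)
Σw_i=1.0000  μᵀw=0.0990
σ²=wᵀΣw=λ₁·μ_p+λ₂ = 0.239372·0.099 + -0.001300 = 0.022398 ≈ 0.0224


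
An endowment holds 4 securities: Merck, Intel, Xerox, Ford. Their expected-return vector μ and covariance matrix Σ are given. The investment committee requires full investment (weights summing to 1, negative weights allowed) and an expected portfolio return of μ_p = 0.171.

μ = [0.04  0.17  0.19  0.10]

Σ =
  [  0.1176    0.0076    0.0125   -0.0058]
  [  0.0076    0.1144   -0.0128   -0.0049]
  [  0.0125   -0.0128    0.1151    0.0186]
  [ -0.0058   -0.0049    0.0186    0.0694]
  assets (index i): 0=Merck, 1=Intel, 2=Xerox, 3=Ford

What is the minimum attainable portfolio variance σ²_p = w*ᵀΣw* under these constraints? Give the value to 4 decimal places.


0.0415

g=Σ⁻¹μ = [0.1102  1.7113  1.6465  1.1297]
h=Σ⁻¹𝟙 = [7.8684  9.5595  6.6404  13.9621]
a=μᵀg=0.721138  b=𝟙ᵀg=4.597744  c=𝟙ᵀh=38.030408  D=ac−b²=6.285918
λ₁=(c·0.171−b)/D = (38.030408·0.171−4.597744)/6.285918 = 0.303131
λ₂=(a−b·0.171)/D = (0.721138−4.597744·0.171)/6.285918 = -0.010353
w* = 0.303131·g + -0.010353·h:
  w_0 = 0.303131·0.1102 + -0.010353·7.8684 = -0.0480  (Merck)
  w_1 = 0.303131·1.7113 + -0.010353·9.5595 = 0.4198  (Intel)
  w_2 = 0.303131·1.6465 + -0.010353·6.6404 = 0.4304  (Xerox)
  w_3 = 0.303131·1.1297 + -0.010353·13.9621 = 0.1979  (Ford)
Σw_i=1.0000  μᵀw=0.1710
σ²=wᵀΣw=λ₁·μ_p+λ₂ = 0.303131·0.171 + -0.010353 = 0.041483 ≈ 0.0415


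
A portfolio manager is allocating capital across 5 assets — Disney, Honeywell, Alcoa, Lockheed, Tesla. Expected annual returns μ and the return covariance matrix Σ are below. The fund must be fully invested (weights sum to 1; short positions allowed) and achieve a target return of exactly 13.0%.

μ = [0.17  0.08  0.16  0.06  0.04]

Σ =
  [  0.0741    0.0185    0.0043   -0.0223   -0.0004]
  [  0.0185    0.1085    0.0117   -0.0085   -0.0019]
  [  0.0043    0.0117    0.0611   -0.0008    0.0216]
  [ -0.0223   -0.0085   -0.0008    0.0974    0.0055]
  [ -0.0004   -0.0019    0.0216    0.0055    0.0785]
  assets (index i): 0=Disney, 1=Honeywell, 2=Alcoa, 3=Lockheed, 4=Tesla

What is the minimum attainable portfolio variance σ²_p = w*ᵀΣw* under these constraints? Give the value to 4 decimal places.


0.0197

x=Σ⁻¹μ = [2.4836  0.1336  2.5248  1.2315  -0.2555]
y=Σ⁻¹𝟙 = [15.4487  6.6455  11.0195  13.9680  8.9677]
a=μᵀx=0.900519  b=𝟙ᵀx=6.117827  c=𝟙ᵀy=56.049386  D=ac−b²=13.045721
λ₁=(c·0.130−b)/D = (56.049386·0.130−6.117827)/13.045721 = 0.089577
λ₂=(a−b·0.130)/D = (0.900519−6.117827·0.130)/13.045721 = 0.008064
w* = 0.089577·x + 0.008064·y:
  w_0 = 0.089577·2.4836 + 0.008064·15.4487 = 0.3470  (Disney)
  w_1 = 0.089577·0.1336 + 0.008064·6.6455 = 0.0656  (Honeywell)
  w_2 = 0.089577·2.5248 + 0.008064·11.0195 = 0.3150  (Alcoa)
  w_3 = 0.089577·1.2315 + 0.008064·13.9680 = 0.2229  (Lockheed)
  w_4 = 0.089577·-0.2555 + 0.008064·8.9677 = 0.0494  (Tesla)
Σw_i=1.0000  μᵀw=0.1300
σ²=wᵀΣw=λ₁·μ_p+λ₂ = 0.089577·0.130 + 0.008064 = 0.019709 ≈ 0.0197
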